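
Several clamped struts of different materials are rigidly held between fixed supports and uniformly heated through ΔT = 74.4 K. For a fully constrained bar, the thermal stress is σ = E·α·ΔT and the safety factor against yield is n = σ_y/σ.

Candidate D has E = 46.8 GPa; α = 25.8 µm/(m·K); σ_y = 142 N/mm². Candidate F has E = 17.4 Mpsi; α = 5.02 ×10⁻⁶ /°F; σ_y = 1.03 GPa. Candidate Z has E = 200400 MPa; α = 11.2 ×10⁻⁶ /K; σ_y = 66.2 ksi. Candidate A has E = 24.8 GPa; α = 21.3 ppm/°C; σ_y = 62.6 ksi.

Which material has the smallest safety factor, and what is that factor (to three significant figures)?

With everything in SI (GPa, ×10⁻⁶/K, MPa):
  candidate D: E = 46.80, α = 25.8, σ_y = 142.0 → σ = 89.8 MPa, n = 1.58
  candidate F: E = 120.0, α = 9.04, σ_y = 1030 → σ = 80.7 MPa, n = 12.8
  candidate Z: E = 200.4, α = 11.2, σ_y = 456.4 → σ = 167 MPa, n = 2.73
  candidate A: E = 24.80, α = 21.3, σ_y = 431.6 → σ = 39.3 MPa, n = 11.0
The minimum is candidate D at n = 1.58.

candidate D, n = 1.58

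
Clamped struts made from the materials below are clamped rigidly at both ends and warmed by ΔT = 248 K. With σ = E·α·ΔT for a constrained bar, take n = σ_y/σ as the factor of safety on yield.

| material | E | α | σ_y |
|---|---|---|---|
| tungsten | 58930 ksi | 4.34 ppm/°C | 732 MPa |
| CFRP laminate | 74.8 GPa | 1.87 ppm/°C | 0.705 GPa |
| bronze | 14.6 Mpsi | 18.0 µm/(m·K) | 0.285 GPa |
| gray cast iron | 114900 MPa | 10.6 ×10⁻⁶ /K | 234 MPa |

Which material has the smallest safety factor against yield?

bronze

In consistent units (E in GPa, α in ×10⁻⁶/K, σ_y in MPa):
  tungsten: E = 406.3, α = 4.34, σ_y = 732.0 → σ = 437 MPa, n = 1.67
  CFRP laminate: E = 74.80, α = 1.87, σ_y = 705.0 → σ = 34.7 MPa, n = 20.3
  bronze: E = 100.7, α = 18.0, σ_y = 285.0 → σ = 449 MPa, n = 0.634
  gray cast iron: E = 114.9, α = 10.6, σ_y = 234.0 → σ = 302 MPa, n = 0.775
Smallest n: bronze with n = 0.634.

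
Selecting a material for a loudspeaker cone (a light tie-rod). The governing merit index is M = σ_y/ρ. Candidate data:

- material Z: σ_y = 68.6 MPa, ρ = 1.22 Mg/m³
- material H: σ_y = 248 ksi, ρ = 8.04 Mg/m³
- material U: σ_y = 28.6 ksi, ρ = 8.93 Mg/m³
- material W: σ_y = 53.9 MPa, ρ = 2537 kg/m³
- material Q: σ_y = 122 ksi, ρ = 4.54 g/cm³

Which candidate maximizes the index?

In SI units:
  material Z: σ_y = 68.60 MPa, ρ = 1220 kg/m³
  material H: σ_y = 1710 MPa, ρ = 8040 kg/m³
  material U: σ_y = 197.2 MPa, ρ = 8930 kg/m³
  material W: σ_y = 53.90 MPa, ρ = 2537 kg/m³
  material Q: σ_y = 841.2 MPa, ρ = 4540 kg/m³
  material H: M = 213 kN·m/kg
  material Q: M = 185 kN·m/kg
  material Z: M = 56.2 kN·m/kg
  material U: M = 22.1 kN·m/kg
  material W: M = 21.2 kN·m/kg
Material H ranks first.

material H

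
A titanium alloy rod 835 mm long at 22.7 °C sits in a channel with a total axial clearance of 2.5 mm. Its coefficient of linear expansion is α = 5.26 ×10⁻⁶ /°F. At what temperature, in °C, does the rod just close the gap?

α = 5.26×10⁻⁶/°F × 9/5 = 9.47×10⁻⁶/K.
α·L₀·ΔT = 2.5 mm ⇒ ΔT = 2.5 / (9.47×10⁻⁶ × 835.0) = 316.2 K.
T = 22.7 + 316.2 = 338.9 °C.

339 °C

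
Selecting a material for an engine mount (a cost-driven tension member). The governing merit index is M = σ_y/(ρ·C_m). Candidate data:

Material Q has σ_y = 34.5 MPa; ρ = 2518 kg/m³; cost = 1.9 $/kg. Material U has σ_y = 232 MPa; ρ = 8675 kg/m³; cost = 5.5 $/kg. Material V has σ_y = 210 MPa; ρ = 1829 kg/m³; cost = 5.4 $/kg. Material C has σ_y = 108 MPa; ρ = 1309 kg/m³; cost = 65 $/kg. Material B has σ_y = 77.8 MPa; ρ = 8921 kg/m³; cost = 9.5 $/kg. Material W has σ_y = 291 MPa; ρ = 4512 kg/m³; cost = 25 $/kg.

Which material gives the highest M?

Evaluate M for each candidate:
  material V: M = 21.3 kN·m per $
  material Q: M = 7.21 kN·m per $
  material U: M = 4.86 kN·m per $
  material W: M = 2.58 kN·m per $
  material C: M = 1.27 kN·m per $
  material B: M = 0.918 kN·m per $
Highest index: material V.

material V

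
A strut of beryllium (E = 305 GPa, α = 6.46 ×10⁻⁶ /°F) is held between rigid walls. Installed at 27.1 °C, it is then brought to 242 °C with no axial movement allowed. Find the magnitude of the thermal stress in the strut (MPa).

α = 6.46×10⁻⁶/°F × 9/5 = 11.6×10⁻⁶/K.
ΔT = 214.9 K. Constrained thermal stress σ = E·α·ΔT = 305.0×10³ MPa × 11.6×10⁻⁶ × 214.9 = 762 MPa (compressive).

762 MPa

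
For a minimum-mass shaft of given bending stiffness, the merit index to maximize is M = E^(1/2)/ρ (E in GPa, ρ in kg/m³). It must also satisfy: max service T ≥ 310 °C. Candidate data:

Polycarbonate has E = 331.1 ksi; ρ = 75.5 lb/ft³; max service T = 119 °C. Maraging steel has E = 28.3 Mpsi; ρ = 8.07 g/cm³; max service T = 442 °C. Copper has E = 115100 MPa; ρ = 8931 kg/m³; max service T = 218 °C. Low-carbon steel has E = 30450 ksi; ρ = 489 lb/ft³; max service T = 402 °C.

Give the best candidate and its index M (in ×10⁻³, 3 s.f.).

Screen on constraints: max service T ≥ 310 °C. Survivors: maraging steel, low-carbon steel.
Convert each candidate to consistent units, then evaluate M:
  maraging steel: E = 195.1 GPa, ρ = 8070 kg/m³
  low-carbon steel: E = 209.9 GPa, ρ = 7833 kg/m³
  low-carbon steel: M = 1.85×10⁻³
  maraging steel: M = 1.73×10⁻³
Low-carbon steel ranks first.

low-carbon steel, M = 1.85×10⁻³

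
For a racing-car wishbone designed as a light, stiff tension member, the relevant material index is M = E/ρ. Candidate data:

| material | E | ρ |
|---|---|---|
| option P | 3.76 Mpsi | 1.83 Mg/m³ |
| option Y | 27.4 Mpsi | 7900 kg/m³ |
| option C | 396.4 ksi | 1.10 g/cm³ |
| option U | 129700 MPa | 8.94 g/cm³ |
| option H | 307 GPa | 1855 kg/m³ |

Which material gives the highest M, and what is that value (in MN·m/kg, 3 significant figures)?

Putting every candidate on a common basis:
  option P: E = 25.92 GPa, ρ = 1830 kg/m³
  option Y: E = 188.9 GPa, ρ = 7900 kg/m³
  option C: E = 2.733 GPa, ρ = 1100 kg/m³
  option U: E = 129.7 GPa, ρ = 8940 kg/m³
  option H: E = 307.0 GPa, ρ = 1855 kg/m³
  option H: M = 165 MN·m/kg
  option Y: M = 23.9 MN·m/kg
  option U: M = 14.5 MN·m/kg
  option P: M = 14.2 MN·m/kg
  option C: M = 2.48 MN·m/kg
The maximum is for option H.

option H, M = 165 MN·m/kg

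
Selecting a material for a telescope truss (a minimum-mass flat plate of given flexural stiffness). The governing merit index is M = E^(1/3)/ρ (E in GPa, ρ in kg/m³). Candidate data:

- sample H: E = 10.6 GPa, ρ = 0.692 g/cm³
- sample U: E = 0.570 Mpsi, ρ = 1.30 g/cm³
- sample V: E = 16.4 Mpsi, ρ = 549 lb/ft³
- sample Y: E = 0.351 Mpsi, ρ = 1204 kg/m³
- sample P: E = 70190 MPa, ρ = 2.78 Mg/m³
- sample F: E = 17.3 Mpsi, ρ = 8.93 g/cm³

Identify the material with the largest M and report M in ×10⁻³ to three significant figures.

Normalizing units and computing the index:
  sample H: E = 10.60 GPa, ρ = 692.0 kg/m³
  sample U: E = 3.930 GPa, ρ = 1300 kg/m³
  sample V: E = 113.1 GPa, ρ = 8794 kg/m³
  sample Y: E = 2.420 GPa, ρ = 1204 kg/m³
  sample P: E = 70.19 GPa, ρ = 2780 kg/m³
  sample F: E = 119.3 GPa, ρ = 8930 kg/m³
  sample H: M = 3.17×10⁻³
  sample P: M = 1.48×10⁻³
  sample U: M = 1.21×10⁻³
  sample Y: M = 1.12×10⁻³
  sample F: M = 0.551×10⁻³
  sample V: M = 0.550×10⁻³
The maximum is for sample H.

sample H, M = 3.17×10⁻³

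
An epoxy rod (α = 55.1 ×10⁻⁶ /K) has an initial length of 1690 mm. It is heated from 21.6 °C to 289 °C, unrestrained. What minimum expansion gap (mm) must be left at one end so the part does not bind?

ΔT = 289 − 21.6 = 267.4 K.
ΔL = α·L₀·ΔT = 55.1×10⁻⁶ × 1690 mm × 267.4 K = 24.9 mm.

24.9 mm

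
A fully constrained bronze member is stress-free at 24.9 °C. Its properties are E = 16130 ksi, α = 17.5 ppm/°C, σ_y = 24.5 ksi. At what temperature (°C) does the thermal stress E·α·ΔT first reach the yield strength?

E = 16130 ksi = 111.2 GPa.
σ_y = 24.5 ksi = 168.9 MPa.
E·α·ΔT = 168.9 MPa ⇒ ΔT = 168.9 / (111.2×10³ × 17.5×10⁻⁶) = 86.79 K.
T = 24.9 + 86.79 = 111.7 °C.

112 °C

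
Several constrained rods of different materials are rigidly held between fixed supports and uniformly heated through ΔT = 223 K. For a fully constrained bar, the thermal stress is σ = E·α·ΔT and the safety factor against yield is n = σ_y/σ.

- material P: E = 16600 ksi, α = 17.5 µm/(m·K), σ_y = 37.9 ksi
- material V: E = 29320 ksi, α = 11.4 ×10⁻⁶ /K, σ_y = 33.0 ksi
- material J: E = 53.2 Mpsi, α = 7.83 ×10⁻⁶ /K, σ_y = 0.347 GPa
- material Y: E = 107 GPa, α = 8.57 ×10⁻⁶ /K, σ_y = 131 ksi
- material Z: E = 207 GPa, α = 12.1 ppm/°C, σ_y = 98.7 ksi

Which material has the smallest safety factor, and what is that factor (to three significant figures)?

material V, n = 0.443

Per material, after unit conversion:
  material P: E = 114.5, α = 17.5, σ_y = 261.3 → σ = 447 MPa, n = 0.585
  material V: E = 202.2, α = 11.4, σ_y = 227.5 → σ = 514 MPa, n = 0.443
  material J: E = 366.8, α = 7.83, σ_y = 347.0 → σ = 640 MPa, n = 0.542
  material Y: E = 107.0, α = 8.57, σ_y = 903.2 → σ = 204 MPa, n = 4.42
  material Z: E = 207.0, α = 12.1, σ_y = 680.5 → σ = 559 MPa, n = 1.22
The minimum is material V at n = 0.443.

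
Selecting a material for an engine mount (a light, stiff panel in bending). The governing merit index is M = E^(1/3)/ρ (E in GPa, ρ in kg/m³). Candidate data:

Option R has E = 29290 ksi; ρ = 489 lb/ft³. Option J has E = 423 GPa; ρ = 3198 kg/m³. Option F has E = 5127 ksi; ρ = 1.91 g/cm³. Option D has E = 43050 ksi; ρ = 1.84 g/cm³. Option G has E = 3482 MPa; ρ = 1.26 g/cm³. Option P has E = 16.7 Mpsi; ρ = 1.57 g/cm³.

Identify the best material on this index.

Putting every candidate on a common basis:
  option R: E = 201.9 GPa, ρ = 7833 kg/m³
  option J: E = 423.0 GPa, ρ = 3198 kg/m³
  option F: E = 35.35 GPa, ρ = 1910 kg/m³
  option D: E = 296.8 GPa, ρ = 1840 kg/m³
  option G: E = 3.482 GPa, ρ = 1260 kg/m³
  option P: E = 115.1 GPa, ρ = 1570 kg/m³
  option D: M = 3.63×10⁻³
  option P: M = 3.10×10⁻³
  option J: M = 2.35×10⁻³
  option F: M = 1.72×10⁻³
  option G: M = 1.20×10⁻³
  option R: M = 0.749×10⁻³
Option D has the largest M.

option D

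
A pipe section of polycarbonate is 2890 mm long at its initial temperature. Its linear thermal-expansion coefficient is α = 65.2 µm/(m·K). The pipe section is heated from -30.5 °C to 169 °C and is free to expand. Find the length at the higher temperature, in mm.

ΔT = 169 − (-30.5) = 199.5 K.
ΔL = α·L₀·ΔT = 65.2×10⁻⁶ × 2890 mm × 199.5 K = 37.6 mm.
L = L₀ + ΔL = 2890 + 37.6 = 2927.6 mm.

2927.6 mm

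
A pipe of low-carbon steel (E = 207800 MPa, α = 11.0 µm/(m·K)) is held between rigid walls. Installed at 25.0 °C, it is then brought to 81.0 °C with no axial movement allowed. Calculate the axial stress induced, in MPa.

128 MPa

E = 207800 MPa = 207.8 GPa.
ΔT = 56.00 K. Constrained thermal stress σ = E·α·ΔT = 207.8×10³ MPa × 11.0×10⁻⁶ × 56.00 = 128 MPa (compressive).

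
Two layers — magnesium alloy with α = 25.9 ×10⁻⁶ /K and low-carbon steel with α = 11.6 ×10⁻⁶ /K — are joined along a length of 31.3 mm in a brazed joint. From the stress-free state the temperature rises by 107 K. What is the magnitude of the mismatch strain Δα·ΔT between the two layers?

Δα = |25.9 − 11.6|×10⁻⁶/K = 14.3×10⁻⁶/K.
Mismatch strain = Δα·ΔT = 14.3×10⁻⁶ × 107.0 = 1.53×10⁻³.

1.53×10⁻³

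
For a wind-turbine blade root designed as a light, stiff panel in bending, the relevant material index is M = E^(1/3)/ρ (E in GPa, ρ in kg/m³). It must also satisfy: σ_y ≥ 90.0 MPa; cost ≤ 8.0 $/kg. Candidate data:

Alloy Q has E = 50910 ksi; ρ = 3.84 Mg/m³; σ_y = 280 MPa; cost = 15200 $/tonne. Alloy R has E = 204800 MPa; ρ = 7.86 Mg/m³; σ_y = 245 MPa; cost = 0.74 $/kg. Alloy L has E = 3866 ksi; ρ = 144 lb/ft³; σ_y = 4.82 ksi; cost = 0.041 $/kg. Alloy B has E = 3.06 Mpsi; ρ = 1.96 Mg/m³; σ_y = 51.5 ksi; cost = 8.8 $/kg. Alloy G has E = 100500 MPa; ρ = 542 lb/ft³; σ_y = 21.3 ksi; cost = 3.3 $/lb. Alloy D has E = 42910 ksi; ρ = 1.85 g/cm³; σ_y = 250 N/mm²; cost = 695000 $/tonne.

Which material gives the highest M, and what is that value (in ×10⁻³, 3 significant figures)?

Screen on constraints: σ_y ≥ 90.0 MPa; cost ≤ 8.0 $/kg. Survivors: alloy R, alloy G.
Putting every candidate on a common basis:
  alloy R: E = 204.8 GPa, ρ = 7860 kg/m³
  alloy G: E = 100.5 GPa, ρ = 8682 kg/m³
  alloy R: M = 0.750×10⁻³
  alloy G: M = 0.536×10⁻³
Alloy R ranks first.

alloy R, M = 0.750×10⁻³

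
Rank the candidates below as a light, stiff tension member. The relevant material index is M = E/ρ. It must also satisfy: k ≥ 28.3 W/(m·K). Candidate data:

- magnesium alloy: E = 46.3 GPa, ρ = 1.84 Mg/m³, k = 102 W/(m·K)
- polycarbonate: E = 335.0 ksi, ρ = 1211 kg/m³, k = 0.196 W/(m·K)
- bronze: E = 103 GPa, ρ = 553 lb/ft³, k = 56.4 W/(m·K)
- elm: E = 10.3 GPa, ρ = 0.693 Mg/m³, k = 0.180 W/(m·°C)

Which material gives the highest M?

magnesium alloy

Screen on constraints: k ≥ 28.3 W/(m·K). Survivors: magnesium alloy, bronze.
Convert each candidate to consistent units, then evaluate M:
  magnesium alloy: E = 46.30 GPa, ρ = 1840 kg/m³
  bronze: E = 103.0 GPa, ρ = 8858 kg/m³
  magnesium alloy: M = 25.2 MN·m/kg
  bronze: M = 11.6 MN·m/kg
Magnesium alloy has the largest M.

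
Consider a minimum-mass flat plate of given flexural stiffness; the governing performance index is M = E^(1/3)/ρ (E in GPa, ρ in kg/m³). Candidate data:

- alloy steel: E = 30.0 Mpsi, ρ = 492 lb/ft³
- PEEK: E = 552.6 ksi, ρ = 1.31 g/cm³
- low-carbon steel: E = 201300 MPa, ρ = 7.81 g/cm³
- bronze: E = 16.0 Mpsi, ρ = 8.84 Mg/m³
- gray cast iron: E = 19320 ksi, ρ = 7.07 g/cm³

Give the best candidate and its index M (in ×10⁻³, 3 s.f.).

After converting to SI:
  alloy steel: E = 206.8 GPa, ρ = 7881 kg/m³
  PEEK: E = 3.810 GPa, ρ = 1310 kg/m³
  low-carbon steel: E = 201.3 GPa, ρ = 7810 kg/m³
  bronze: E = 110.3 GPa, ρ = 8840 kg/m³
  gray cast iron: E = 133.2 GPa, ρ = 7070 kg/m³
  PEEK: M = 1.19×10⁻³
  low-carbon steel: M = 0.750×10⁻³
  alloy steel: M = 0.750×10⁻³
  gray cast iron: M = 0.722×10⁻³
  bronze: M = 0.543×10⁻³
PEEK has the largest M.

PEEK, M = 1.19×10⁻³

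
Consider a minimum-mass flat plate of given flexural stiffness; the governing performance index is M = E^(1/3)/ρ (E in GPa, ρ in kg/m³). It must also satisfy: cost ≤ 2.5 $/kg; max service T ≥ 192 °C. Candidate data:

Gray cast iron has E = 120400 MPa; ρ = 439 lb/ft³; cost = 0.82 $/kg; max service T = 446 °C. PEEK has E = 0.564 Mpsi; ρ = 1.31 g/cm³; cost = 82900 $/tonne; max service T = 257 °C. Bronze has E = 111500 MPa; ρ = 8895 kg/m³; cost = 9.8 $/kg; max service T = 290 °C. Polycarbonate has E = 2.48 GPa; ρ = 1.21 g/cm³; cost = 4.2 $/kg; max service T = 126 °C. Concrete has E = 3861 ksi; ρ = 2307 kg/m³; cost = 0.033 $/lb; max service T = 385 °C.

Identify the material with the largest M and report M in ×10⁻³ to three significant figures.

Screen on constraints: cost ≤ 2.5 $/kg; max service T ≥ 192 °C. Survivors: gray cast iron, concrete.
Convert each candidate to consistent units, then evaluate M:
  gray cast iron: E = 120.4 GPa, ρ = 7032 kg/m³
  concrete: E = 26.62 GPa, ρ = 2307 kg/m³
  concrete: M = 1.29×10⁻³
  gray cast iron: M = 0.702×10⁻³
Concrete has the largest M.

concrete, M = 1.29×10⁻³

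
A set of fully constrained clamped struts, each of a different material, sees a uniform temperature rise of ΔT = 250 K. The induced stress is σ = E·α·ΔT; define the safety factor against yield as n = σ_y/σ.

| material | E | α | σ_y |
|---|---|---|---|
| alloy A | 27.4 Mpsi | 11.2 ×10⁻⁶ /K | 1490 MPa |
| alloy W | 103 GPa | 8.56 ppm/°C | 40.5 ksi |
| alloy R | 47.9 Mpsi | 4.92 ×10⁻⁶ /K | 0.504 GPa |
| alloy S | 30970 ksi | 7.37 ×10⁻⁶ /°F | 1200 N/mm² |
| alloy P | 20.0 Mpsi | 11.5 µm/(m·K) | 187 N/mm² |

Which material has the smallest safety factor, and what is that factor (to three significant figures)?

alloy P, n = 0.472

Converting E to GPa, α to ×10⁻⁶/K, σ_y to MPa, then σ and n for each:
  alloy A: E = 188.9, α = 11.2, σ_y = 1490 → σ = 529 MPa, n = 2.82
  alloy W: E = 103.0, α = 8.56, σ_y = 279.2 → σ = 220 MPa, n = 1.27
  alloy R: E = 330.3, α = 4.92, σ_y = 504.0 → σ = 406 MPa, n = 1.24
  alloy S: E = 213.5, α = 13.3, σ_y = 1200 → σ = 708 MPa, n = 1.69
  alloy P: E = 137.9, α = 11.5, σ_y = 187.0 → σ = 396 MPa, n = 0.472
Smallest n: alloy P with n = 0.472.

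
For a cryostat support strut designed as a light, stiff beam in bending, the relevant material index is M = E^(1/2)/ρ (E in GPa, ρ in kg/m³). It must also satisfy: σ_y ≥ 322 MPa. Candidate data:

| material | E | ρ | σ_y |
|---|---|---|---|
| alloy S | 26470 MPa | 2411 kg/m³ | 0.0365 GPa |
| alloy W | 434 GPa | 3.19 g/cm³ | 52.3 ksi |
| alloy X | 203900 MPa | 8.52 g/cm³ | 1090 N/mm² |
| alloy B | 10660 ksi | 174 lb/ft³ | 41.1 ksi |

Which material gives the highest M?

Screen on constraints: σ_y ≥ 322 MPa. Survivors: alloy W, alloy X.
In SI units:
  alloy W: E = 434.0 GPa, ρ = 3190 kg/m³
  alloy X: E = 203.9 GPa, ρ = 8520 kg/m³
  alloy W: M = 6.53×10⁻³
  alloy X: M = 1.68×10⁻³
Alloy W has the largest M.

alloy W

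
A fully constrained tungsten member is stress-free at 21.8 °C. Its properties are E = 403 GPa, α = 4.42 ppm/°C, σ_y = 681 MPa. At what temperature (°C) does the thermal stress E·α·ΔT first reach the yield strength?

E·α·ΔT = 681.0 MPa ⇒ ΔT = 681.0 / (403.0×10³ × 4.42×10⁻⁶) = 382.3 K.
T = 21.8 + 382.3 = 404.1 °C.

404 °C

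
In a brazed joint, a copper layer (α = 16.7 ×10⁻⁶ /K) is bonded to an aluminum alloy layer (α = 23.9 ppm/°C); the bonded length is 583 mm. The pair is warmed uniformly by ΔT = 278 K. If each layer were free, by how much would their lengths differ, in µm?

1170 µm

Δα = |16.7 − 23.9|×10⁻⁶/K = 7.20×10⁻⁶/K.
ΔL_mismatch = Δα·L·ΔT = 7.20×10⁻⁶ × 583.0 mm × 278.0 K = 1170 µm.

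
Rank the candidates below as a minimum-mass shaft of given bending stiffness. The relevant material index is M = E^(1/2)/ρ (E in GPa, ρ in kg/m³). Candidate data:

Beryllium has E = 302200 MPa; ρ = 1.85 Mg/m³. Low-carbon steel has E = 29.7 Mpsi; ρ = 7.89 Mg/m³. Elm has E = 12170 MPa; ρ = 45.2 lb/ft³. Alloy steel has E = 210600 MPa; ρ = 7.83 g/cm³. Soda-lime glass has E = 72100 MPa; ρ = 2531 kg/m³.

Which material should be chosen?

beryllium

Putting every candidate on a common basis:
  beryllium: E = 302.2 GPa, ρ = 1850 kg/m³
  low-carbon steel: E = 204.8 GPa, ρ = 7890 kg/m³
  elm: E = 12.17 GPa, ρ = 724.0 kg/m³
  alloy steel: E = 210.6 GPa, ρ = 7830 kg/m³
  soda-lime glass: E = 72.10 GPa, ρ = 2531 kg/m³
  beryllium: M = 9.40×10⁻³
  elm: M = 4.82×10⁻³
  soda-lime glass: M = 3.35×10⁻³
  alloy steel: M = 1.85×10⁻³
  low-carbon steel: M = 1.81×10⁻³
Beryllium has the largest M.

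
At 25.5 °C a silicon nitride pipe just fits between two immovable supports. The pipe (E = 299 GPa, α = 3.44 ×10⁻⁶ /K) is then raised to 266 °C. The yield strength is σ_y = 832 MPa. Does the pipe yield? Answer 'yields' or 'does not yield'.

does not yield

ΔT = 240.5 K. Constrained thermal stress σ = E·α·ΔT = 299.0×10³ MPa × 3.44×10⁻⁶ × 240.5 = 247 MPa (compressive).
Compare to σ_y = 832 MPa: σ < σ_y, so it does not yield.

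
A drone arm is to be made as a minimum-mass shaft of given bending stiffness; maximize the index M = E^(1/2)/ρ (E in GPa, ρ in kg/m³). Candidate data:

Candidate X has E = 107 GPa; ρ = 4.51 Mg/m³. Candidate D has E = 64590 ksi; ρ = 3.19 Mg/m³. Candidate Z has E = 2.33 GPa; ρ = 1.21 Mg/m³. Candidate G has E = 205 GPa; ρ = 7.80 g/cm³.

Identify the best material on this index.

Convert each candidate to consistent units, then evaluate M:
  candidate X: E = 107.0 GPa, ρ = 4510 kg/m³
  candidate D: E = 445.3 GPa, ρ = 3190 kg/m³
  candidate Z: E = 2.330 GPa, ρ = 1210 kg/m³
  candidate G: E = 205.0 GPa, ρ = 7800 kg/m³
  candidate D: M = 6.62×10⁻³
  candidate X: M = 2.29×10⁻³
  candidate G: M = 1.84×10⁻³
  candidate Z: M = 1.26×10⁻³
Candidate D has the largest M.

candidate D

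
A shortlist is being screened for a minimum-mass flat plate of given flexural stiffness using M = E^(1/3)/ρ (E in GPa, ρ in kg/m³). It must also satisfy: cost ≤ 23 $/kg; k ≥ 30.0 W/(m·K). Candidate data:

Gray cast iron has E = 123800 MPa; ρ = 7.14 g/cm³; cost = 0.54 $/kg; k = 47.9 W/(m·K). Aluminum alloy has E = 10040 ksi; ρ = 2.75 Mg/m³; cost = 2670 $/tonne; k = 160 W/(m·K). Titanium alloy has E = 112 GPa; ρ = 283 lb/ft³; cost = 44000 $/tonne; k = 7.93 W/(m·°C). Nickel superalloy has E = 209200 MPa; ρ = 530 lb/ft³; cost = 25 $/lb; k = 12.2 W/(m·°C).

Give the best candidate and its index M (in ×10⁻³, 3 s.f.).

Screen on constraints: cost ≤ 23 $/kg; k ≥ 30.0 W/(m·K). Survivors: gray cast iron, aluminum alloy.
In SI units:
  gray cast iron: E = 123.8 GPa, ρ = 7140 kg/m³
  aluminum alloy: E = 69.22 GPa, ρ = 2750 kg/m³
  aluminum alloy: M = 1.49×10⁻³
  gray cast iron: M = 0.698×10⁻³
Aluminum alloy has the largest M.

aluminum alloy, M = 1.49×10⁻³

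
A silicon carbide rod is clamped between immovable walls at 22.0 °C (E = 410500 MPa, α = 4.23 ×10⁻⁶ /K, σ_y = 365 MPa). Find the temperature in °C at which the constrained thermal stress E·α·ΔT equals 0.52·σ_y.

131 °C

E = 410500 MPa = 410.5 GPa.
E·α·ΔT = 189.8 MPa ⇒ ΔT = 189.8 / (410.5×10³ × 4.23×10⁻⁶) = 109.3 K.
T = 22.0 + 109.3 = 131.3 °C.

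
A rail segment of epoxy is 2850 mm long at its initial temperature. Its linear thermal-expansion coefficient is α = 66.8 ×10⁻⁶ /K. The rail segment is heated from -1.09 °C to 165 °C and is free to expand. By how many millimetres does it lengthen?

ΔT = 165 − (-1.09) = 166.1 K.
ΔL = α·L₀·ΔT = 66.8×10⁻⁶ × 2850 mm × 166.1 K = 31.6 mm.

31.6 mm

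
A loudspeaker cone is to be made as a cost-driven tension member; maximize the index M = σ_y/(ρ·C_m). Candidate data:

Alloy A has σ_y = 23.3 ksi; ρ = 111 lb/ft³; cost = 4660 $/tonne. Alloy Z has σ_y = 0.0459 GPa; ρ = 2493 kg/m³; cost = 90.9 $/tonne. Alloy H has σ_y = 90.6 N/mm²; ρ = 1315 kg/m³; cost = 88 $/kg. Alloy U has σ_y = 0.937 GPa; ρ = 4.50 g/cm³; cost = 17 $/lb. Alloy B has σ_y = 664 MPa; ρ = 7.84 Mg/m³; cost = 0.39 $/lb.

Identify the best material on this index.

Normalizing units and computing the index:
  alloy A: σ_y = 160.6 MPa, ρ = 1778 kg/m³, cost = 4.660 $/kg
  alloy Z: σ_y = 45.90 MPa, ρ = 2493 kg/m³, cost = 0.09090 $/kg
  alloy H: σ_y = 90.60 MPa, ρ = 1315 kg/m³, cost = 88.00 $/kg
  alloy U: σ_y = 937.0 MPa, ρ = 4500 kg/m³, cost = 37.48 $/kg
  alloy B: σ_y = 664.0 MPa, ρ = 7840 kg/m³, cost = 0.8598 $/kg
  alloy Z: M = 203 kN·m per $
  alloy B: M = 98.5 kN·m per $
  alloy A: M = 19.4 kN·m per $
  alloy U: M = 5.56 kN·m per $
  alloy H: M = 0.783 kN·m per $
Highest index: alloy Z.

alloy Z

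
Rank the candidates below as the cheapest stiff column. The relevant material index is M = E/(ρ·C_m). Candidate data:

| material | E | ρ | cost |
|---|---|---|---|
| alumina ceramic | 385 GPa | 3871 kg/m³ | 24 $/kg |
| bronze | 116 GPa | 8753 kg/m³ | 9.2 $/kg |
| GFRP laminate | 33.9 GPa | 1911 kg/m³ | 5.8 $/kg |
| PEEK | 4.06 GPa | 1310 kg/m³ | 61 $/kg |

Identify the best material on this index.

alumina ceramic

Computing M directly (units already consistent):
  alumina ceramic: M = 4.14 MN·m per $
  GFRP laminate: M = 3.06 MN·m per $
  bronze: M = 1.44 MN·m per $
  PEEK: M = 0.0508 MN·m per $
The maximum is for alumina ceramic.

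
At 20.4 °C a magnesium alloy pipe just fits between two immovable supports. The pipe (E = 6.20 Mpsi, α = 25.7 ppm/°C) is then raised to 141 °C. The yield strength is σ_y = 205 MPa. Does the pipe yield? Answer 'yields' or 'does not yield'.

E = 6.20 Mpsi = 42.75 GPa.
ΔT = 120.6 K. Constrained thermal stress σ = E·α·ΔT = 42.75×10³ MPa × 25.7×10⁻⁶ × 120.6 = 132 MPa (compressive).
Compare to σ_y = 205 MPa: σ < σ_y, so it does not yield.

does not yield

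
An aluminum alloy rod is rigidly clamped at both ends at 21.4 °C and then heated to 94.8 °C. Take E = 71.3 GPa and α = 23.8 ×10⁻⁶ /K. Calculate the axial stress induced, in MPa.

125 MPa

ΔT = 73.40 K. Constrained thermal stress σ = E·α·ΔT = 71.30×10³ MPa × 23.8×10⁻⁶ × 73.40 = 125 MPa (compressive).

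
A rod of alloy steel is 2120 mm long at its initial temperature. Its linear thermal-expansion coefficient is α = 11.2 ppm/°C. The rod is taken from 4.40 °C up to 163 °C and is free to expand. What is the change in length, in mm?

ΔT = 163 − 4.40 = 158.6 K.
ΔL = α·L₀·ΔT = 11.2×10⁻⁶ × 2120 mm × 158.6 K = 3.77 mm.

3.77 mm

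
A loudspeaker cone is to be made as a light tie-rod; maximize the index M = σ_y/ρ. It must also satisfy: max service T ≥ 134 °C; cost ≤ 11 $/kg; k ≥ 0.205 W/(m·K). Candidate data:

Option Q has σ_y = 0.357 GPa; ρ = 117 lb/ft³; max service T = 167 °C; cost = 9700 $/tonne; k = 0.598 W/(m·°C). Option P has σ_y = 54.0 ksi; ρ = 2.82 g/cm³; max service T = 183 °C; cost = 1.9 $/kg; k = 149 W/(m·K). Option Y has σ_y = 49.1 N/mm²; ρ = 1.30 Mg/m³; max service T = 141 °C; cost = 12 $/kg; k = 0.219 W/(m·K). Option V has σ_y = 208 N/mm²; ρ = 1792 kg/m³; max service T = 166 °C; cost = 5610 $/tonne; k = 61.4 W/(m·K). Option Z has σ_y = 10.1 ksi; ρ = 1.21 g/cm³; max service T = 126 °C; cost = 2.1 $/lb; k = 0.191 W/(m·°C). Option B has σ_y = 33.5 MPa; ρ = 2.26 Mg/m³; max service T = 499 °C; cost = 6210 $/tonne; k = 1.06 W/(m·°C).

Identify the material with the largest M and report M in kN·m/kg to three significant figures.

Screen on constraints: max service T ≥ 134 °C; cost ≤ 11 $/kg; k ≥ 0.205 W/(m·K). Survivors: option Q, option P, option V, option B.
Putting every candidate on a common basis:
  option Q: σ_y = 357.0 MPa, ρ = 1874 kg/m³
  option P: σ_y = 372.3 MPa, ρ = 2820 kg/m³
  option V: σ_y = 208.0 MPa, ρ = 1792 kg/m³
  option B: σ_y = 33.50 MPa, ρ = 2260 kg/m³
  option Q: M = 190 kN·m/kg
  option P: M = 132 kN·m/kg
  option V: M = 116 kN·m/kg
  option B: M = 14.8 kN·m/kg
Highest index: option Q.

option Q, M = 190 kN·m/kg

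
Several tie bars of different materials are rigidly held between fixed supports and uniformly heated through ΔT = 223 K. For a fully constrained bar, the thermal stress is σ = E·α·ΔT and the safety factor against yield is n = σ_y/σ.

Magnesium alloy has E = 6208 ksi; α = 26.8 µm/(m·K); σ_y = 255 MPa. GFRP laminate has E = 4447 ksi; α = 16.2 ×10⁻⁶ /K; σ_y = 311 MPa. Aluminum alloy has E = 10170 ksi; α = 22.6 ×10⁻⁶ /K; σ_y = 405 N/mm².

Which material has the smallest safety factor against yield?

With everything in SI (GPa, ×10⁻⁶/K, MPa):
  magnesium alloy: E = 42.80, α = 26.8, σ_y = 255.0 → σ = 256 MPa, n = 0.997
  GFRP laminate: E = 30.66, α = 16.2, σ_y = 311.0 → σ = 111 MPa, n = 2.81
  aluminum alloy: E = 70.12, α = 22.6, σ_y = 405.0 → σ = 353 MPa, n = 1.15
The minimum is magnesium alloy at n = 0.997.

magnesium alloy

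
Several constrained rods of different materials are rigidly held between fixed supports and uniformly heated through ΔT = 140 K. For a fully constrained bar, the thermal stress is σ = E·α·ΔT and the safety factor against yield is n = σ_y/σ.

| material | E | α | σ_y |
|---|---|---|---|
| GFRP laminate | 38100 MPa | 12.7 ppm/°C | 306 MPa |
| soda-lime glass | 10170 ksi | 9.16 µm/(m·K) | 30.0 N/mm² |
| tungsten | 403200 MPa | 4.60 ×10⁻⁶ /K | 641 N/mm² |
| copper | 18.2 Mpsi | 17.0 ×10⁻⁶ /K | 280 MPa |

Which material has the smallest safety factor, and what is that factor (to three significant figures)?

In consistent units (E in GPa, α in ×10⁻⁶/K, σ_y in MPa):
  GFRP laminate: E = 38.10, α = 12.7, σ_y = 306.0 → σ = 67.7 MPa, n = 4.52
  soda-lime glass: E = 70.12, α = 9.16, σ_y = 30.00 → σ = 89.9 MPa, n = 0.334
  tungsten: E = 403.2, α = 4.60, σ_y = 641.0 → σ = 260 MPa, n = 2.47
  copper: E = 125.5, α = 17.0, σ_y = 280.0 → σ = 299 MPa, n = 0.938
The minimum is soda-lime glass at n = 0.334.

soda-lime glass, n = 0.334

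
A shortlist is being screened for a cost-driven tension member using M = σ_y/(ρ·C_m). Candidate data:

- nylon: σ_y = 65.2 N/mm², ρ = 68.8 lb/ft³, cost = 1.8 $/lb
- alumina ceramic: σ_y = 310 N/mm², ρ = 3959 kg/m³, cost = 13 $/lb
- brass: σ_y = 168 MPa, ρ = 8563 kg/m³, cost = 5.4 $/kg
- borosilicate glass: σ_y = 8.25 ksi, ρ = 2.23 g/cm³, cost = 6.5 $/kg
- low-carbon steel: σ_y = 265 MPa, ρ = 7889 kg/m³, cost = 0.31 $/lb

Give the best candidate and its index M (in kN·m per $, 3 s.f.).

low-carbon steel, M = 49.2 kN·m per $

Convert each candidate to consistent units, then evaluate M:
  nylon: σ_y = 65.20 MPa, ρ = 1102 kg/m³, cost = 3.968 $/kg
  alumina ceramic: σ_y = 310.0 MPa, ρ = 3959 kg/m³, cost = 28.66 $/kg
  brass: σ_y = 168.0 MPa, ρ = 8563 kg/m³, cost = 5.400 $/kg
  borosilicate glass: σ_y = 56.88 MPa, ρ = 2230 kg/m³, cost = 6.500 $/kg
  low-carbon steel: σ_y = 265.0 MPa, ρ = 7889 kg/m³, cost = 0.6834 $/kg
  low-carbon steel: M = 49.2 kN·m per $
  nylon: M = 14.9 kN·m per $
  borosilicate glass: M = 3.92 kN·m per $
  brass: M = 3.63 kN·m per $
  alumina ceramic: M = 2.73 kN·m per $
The maximum is for low-carbon steel.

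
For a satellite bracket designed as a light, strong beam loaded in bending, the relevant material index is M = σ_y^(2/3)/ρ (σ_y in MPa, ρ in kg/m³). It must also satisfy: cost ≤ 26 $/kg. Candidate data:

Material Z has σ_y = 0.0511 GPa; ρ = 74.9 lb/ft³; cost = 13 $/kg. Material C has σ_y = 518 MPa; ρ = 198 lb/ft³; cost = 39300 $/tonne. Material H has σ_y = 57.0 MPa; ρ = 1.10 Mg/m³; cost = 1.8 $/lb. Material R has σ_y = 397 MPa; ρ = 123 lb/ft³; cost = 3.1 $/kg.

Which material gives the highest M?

Screen on constraints: cost ≤ 26 $/kg. Survivors: material Z, material H, material R.
In SI units:
  material Z: σ_y = 51.10 MPa, ρ = 1200 kg/m³
  material H: σ_y = 57.00 MPa, ρ = 1100 kg/m³
  material R: σ_y = 397.0 MPa, ρ = 1970 kg/m³
  material R: M = 27.4×10⁻³
  material H: M = 13.5×10⁻³
  material Z: M = 11.5×10⁻³
Material R has the largest M.

material R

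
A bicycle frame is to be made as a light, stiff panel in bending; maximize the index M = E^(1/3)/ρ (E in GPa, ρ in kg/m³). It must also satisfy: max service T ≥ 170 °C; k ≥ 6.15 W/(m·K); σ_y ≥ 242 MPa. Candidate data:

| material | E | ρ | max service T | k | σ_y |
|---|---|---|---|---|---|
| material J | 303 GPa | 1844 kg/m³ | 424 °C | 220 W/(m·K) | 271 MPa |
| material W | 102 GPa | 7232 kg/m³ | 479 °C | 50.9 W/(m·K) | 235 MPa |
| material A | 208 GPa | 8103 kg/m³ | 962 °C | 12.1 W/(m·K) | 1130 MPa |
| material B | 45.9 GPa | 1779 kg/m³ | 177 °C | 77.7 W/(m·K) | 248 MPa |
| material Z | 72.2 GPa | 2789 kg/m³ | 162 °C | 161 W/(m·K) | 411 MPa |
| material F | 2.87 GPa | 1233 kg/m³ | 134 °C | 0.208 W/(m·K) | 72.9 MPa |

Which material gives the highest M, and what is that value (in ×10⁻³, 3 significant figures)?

material J, M = 3.64×10⁻³

Screen on constraints: max service T ≥ 170 °C; k ≥ 6.15 W/(m·K); σ_y ≥ 242 MPa. Survivors: material J, material A, material B.
Per-candidate index values:
  material J: M = 3.64×10⁻³
  material B: M = 2.01×10⁻³
  material A: M = 0.731×10⁻³
Material J has the largest M.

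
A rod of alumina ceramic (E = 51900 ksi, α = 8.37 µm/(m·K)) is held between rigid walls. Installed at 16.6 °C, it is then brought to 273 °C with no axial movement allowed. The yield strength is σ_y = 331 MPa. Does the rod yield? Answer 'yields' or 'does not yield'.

E = 51900 ksi = 357.8 GPa.
ΔT = 256.4 K. Constrained thermal stress σ = E·α·ΔT = 357.8×10³ MPa × 8.37×10⁻⁶ × 256.4 = 768 MPa (compressive).
Compare to σ_y = 331 MPa: σ ≥ σ_y, so it yields.

yields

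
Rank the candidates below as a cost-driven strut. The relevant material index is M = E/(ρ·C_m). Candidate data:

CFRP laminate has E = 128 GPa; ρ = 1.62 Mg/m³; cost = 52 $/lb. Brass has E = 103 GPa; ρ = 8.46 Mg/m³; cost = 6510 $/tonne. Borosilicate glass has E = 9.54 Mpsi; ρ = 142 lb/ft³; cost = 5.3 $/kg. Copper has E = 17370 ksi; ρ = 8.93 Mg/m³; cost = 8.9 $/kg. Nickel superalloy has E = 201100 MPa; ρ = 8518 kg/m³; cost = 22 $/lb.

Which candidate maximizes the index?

borosilicate glass

In SI units:
  CFRP laminate: E = 128.0 GPa, ρ = 1620 kg/m³, cost = 114.6 $/kg
  brass: E = 103.0 GPa, ρ = 8460 kg/m³, cost = 6.510 $/kg
  borosilicate glass: E = 65.78 GPa, ρ = 2275 kg/m³, cost = 5.300 $/kg
  copper: E = 119.8 GPa, ρ = 8930 kg/m³, cost = 8.900 $/kg
  nickel superalloy: E = 201.1 GPa, ρ = 8518 kg/m³, cost = 48.50 $/kg
  borosilicate glass: M = 5.46 MN·m per $
  brass: M = 1.87 MN·m per $
  copper: M = 1.51 MN·m per $
  CFRP laminate: M = 0.689 MN·m per $
  nickel superalloy: M = 0.487 MN·m per $
Highest index: borosilicate glass.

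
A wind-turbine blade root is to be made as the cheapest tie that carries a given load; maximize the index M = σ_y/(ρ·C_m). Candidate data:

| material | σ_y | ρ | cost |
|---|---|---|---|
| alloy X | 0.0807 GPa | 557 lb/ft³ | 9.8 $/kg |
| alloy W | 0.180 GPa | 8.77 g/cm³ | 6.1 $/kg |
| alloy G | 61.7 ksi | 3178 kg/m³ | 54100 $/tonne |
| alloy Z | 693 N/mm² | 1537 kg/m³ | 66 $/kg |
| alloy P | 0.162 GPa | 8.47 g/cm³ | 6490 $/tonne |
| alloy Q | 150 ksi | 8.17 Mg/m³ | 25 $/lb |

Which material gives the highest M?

Normalizing units and computing the index:
  alloy X: σ_y = 80.70 MPa, ρ = 8922 kg/m³, cost = 9.800 $/kg
  alloy W: σ_y = 180.0 MPa, ρ = 8770 kg/m³, cost = 6.100 $/kg
  alloy G: σ_y = 425.4 MPa, ρ = 3178 kg/m³, cost = 54.10 $/kg
  alloy Z: σ_y = 693.0 MPa, ρ = 1537 kg/m³, cost = 66.00 $/kg
  alloy P: σ_y = 162.0 MPa, ρ = 8470 kg/m³, cost = 6.490 $/kg
  alloy Q: σ_y = 1034 MPa, ρ = 8170 kg/m³, cost = 55.11 $/kg
  alloy Z: M = 6.83 kN·m per $
  alloy W: M = 3.36 kN·m per $
  alloy P: M = 2.95 kN·m per $
  alloy G: M = 2.47 kN·m per $
  alloy Q: M = 2.30 kN·m per $
  alloy X: M = 0.923 kN·m per $
Highest index: alloy Z.

alloy Z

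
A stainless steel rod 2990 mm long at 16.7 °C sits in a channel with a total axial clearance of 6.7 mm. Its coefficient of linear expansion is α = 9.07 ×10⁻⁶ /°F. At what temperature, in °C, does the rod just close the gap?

154 °C

α = 9.07×10⁻⁶/°F × 9/5 = 16.3×10⁻⁶/K.
α·L₀·ΔT = 6.7 mm ⇒ ΔT = 6.7 / (16.3×10⁻⁶ × 2990.0) = 137.3 K.
T = 16.7 + 137.3 = 154.0 °C.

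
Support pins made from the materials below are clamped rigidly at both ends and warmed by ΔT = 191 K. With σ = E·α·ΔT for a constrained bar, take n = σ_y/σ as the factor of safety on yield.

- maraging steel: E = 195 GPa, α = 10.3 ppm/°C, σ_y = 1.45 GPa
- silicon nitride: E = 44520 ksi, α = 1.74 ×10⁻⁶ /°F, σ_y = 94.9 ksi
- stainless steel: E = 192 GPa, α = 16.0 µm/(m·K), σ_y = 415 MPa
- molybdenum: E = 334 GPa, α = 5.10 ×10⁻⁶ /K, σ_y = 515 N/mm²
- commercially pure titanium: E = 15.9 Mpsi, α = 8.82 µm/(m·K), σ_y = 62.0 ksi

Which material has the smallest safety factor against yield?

Converting E to GPa, α to ×10⁻⁶/K, σ_y to MPa, then σ and n for each:
  maraging steel: E = 195.0, α = 10.3, σ_y = 1450 → σ = 384 MPa, n = 3.78
  silicon nitride: E = 307.0, α = 3.13, σ_y = 654.3 → σ = 184 MPa, n = 3.56
  stainless steel: E = 192.0, α = 16.0, σ_y = 415.0 → σ = 587 MPa, n = 0.707
  molybdenum: E = 334.0, α = 5.10, σ_y = 515.0 → σ = 325 MPa, n = 1.58
  commercially pure titanium: E = 109.6, α = 8.82, σ_y = 427.5 → σ = 185 MPa, n = 2.31
The minimum is stainless steel at n = 0.707.

stainless steel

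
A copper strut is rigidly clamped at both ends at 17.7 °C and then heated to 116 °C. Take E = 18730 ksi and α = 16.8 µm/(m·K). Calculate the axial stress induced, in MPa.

213 MPa

E = 18730 ksi = 129.1 GPa.
ΔT = 98.30 K. Constrained thermal stress σ = E·α·ΔT = 129.1×10³ MPa × 16.8×10⁻⁶ × 98.30 = 213 MPa (compressive).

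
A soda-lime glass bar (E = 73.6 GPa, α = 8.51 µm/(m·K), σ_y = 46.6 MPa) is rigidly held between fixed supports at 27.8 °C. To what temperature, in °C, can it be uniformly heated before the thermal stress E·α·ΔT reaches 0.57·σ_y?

E·α·ΔT = 26.56 MPa ⇒ ΔT = 26.56 / (73.60×10³ × 8.51×10⁻⁶) = 42.41 K.
T = 27.8 + 42.41 = 70.21 °C.

70.2 °C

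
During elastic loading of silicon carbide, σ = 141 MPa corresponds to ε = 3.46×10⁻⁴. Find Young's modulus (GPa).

408 GPa

E = σ/ε = 141 MPa / 3.46×10⁻⁴ = 407500 MPa = 408 GPa.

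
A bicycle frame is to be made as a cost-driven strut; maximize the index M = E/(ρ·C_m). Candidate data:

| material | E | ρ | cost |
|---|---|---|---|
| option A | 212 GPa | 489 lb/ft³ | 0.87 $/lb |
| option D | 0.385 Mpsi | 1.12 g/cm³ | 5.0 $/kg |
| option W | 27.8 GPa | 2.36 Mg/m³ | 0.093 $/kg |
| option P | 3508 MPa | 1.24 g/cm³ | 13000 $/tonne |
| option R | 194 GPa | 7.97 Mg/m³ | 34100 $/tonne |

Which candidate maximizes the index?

Normalizing units and computing the index:
  option A: E = 212.0 GPa, ρ = 7833 kg/m³, cost = 1.918 $/kg
  option D: E = 2.654 GPa, ρ = 1120 kg/m³, cost = 5.000 $/kg
  option W: E = 27.80 GPa, ρ = 2360 kg/m³, cost = 0.09300 $/kg
  option P: E = 3.508 GPa, ρ = 1240 kg/m³, cost = 13.00 $/kg
  option R: E = 194.0 GPa, ρ = 7970 kg/m³, cost = 34.10 $/kg
  option W: M = 127 MN·m per $
  option A: M = 14.1 MN·m per $
  option R: M = 0.714 MN·m per $
  option D: M = 0.474 MN·m per $
  option P: M = 0.218 MN·m per $
The maximum is for option W.

option W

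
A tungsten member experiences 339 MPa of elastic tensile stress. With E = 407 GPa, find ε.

ε = σ/E = 339 / 407000 = 8.33×10⁻⁴.

8.33×10⁻⁴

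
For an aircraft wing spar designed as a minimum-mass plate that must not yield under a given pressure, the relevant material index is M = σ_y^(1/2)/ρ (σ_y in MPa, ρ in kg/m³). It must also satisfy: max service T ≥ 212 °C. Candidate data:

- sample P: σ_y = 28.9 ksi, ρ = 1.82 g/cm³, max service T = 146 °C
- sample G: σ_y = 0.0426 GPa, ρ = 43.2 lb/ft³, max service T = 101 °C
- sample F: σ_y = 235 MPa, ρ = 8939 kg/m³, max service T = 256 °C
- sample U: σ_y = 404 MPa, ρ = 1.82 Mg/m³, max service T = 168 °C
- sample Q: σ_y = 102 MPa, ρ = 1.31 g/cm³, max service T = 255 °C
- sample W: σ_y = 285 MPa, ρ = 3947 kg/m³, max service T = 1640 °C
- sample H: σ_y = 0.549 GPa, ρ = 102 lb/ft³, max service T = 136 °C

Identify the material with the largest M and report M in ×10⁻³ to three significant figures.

sample Q, M = 7.71×10⁻³

Screen on constraints: max service T ≥ 212 °C. Survivors: sample F, sample Q, sample W.
After converting to SI:
  sample F: σ_y = 235.0 MPa, ρ = 8939 kg/m³
  sample Q: σ_y = 102.0 MPa, ρ = 1310 kg/m³
  sample W: σ_y = 285.0 MPa, ρ = 3947 kg/m³
  sample Q: M = 7.71×10⁻³
  sample W: M = 4.28×10⁻³
  sample F: M = 1.71×10⁻³
Sample Q has the largest M.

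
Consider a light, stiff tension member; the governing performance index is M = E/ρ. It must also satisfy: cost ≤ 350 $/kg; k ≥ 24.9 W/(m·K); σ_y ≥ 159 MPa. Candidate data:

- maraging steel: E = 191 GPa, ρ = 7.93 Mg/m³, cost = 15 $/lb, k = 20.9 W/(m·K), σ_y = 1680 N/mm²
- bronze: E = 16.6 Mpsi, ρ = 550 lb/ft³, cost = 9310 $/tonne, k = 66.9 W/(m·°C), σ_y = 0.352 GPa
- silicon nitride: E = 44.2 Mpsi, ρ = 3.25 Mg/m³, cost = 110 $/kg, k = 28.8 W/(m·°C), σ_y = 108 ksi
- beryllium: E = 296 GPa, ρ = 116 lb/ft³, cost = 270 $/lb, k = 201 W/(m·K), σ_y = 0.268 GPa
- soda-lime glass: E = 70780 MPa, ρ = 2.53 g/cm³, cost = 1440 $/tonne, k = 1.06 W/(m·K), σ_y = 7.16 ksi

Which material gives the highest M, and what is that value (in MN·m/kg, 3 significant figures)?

Screen on constraints: cost ≤ 350 $/kg; k ≥ 24.9 W/(m·K); σ_y ≥ 159 MPa. Survivors: bronze, silicon nitride.
After converting to SI:
  bronze: E = 114.5 GPa, ρ = 8810 kg/m³
  silicon nitride: E = 304.7 GPa, ρ = 3250 kg/m³
  silicon nitride: M = 93.8 MN·m/kg
  bronze: M = 13.0 MN·m/kg
Silicon nitride ranks first.

silicon nitride, M = 93.8 MN·m/kg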